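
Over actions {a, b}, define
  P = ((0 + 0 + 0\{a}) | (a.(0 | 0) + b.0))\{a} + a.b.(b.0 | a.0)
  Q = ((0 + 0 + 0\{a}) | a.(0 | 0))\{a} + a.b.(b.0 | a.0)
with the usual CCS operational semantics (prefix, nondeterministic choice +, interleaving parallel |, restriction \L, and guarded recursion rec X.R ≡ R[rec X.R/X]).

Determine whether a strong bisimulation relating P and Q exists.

P ≁ Q

Reachable graph of P (7 states):
  s0 = ((0 + 0 + 0\{a}) | (a.(0 | 0) + b.0))\{a} + a.b.(b.0 | a.0) | -a-> s1, -b-> s2
  s1 = b.(b.0 | a.0) | -b-> s3
  s2 = ((0 + 0 + 0\{a}) | 0)\{a} | ∅
  s3 = b.0 | a.0 | -a-> s4, -b-> s5
  s4 = b.0 | 0 | -b-> s6
  s5 = 0 | a.0 | -a-> s6
  s6 = 0 | 0 | ∅
Reachable graph of Q (6 states):
  t0 = ((0 + 0 + 0\{a}) | a.(0 | 0))\{a} + a.b.(b.0 | a.0) | -a-> t1
  t1 = b.(b.0 | a.0) | -b-> t2
  t2 = b.0 | a.0 | -a-> t3, -b-> t4
  t3 = b.0 | 0 | -b-> t5
  t4 = 0 | a.0 | -a-> t5
  t5 = 0 | 0 | ∅
Partition-refinement fixed point:
  B0 = {s0}
  B1 = {s1, t1}
  B2 = {s3, t2}
  B3 = {s5, t4}
  B4 = {s2, s6, t5}
  B5 = {s4, t3}
  B6 = {t0}
s0 ∈ B0, t0 ∈ B6 → different blocks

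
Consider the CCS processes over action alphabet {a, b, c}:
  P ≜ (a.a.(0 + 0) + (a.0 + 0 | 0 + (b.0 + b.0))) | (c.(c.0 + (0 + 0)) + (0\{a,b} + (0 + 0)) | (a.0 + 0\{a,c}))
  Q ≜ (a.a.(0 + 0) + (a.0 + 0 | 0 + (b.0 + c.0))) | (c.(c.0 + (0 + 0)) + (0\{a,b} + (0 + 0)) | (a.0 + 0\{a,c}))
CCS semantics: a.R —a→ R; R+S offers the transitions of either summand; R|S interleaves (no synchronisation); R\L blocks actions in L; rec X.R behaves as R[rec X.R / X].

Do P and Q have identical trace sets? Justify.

trace-distinct — witness ⟨ccc⟩

P's transition system — 16 states:
  p0 = (a.a.(0 + 0) + (a.0 + 0 | 0 + (b.0 + b.0))) | (c.(c.0 + (0 + 0)) + (0\{a,b} + (0 + 0)) | (a.0 + 0\{a,c})) has moves ··a··> p1, ··a··> p2, ··a··> p3, ··b··> p2, ··c··> p4
  p1 = (a.a.(0 + 0) + (a.0 + 0 | 0 + (b.0 + b.0))) | ((0\{a,b} + (0 + 0)) | 0) has moves ··a··> p5, ··a··> p6, ··b··> p5
  p2 = 0 | (c.(c.0 + (0 + 0)) + (0\{a,b} + (0 + 0)) | (a.0 + 0\{a,c})) has moves ··a··> p5, ··c··> p7
  p3 = a.(0 + 0) | (c.(c.0 + (0 + 0)) + (0\{a,b} + (0 + 0)) | (a.0 + 0\{a,c})) has moves ··a··> p6, ··a··> p8, ··c··> p9
  p4 = (a.a.(0 + 0) + (a.0 + 0 | 0 + (b.0 + b.0))) | (c.0 + (0 + 0)) has moves ··a··> p7, ··a··> p9, ··b··> p7, ··c··> p10
  p5 = 0 | ((0\{a,b} + (0 + 0)) | 0) has moves deadlocked
  p6 = a.(0 + 0) | ((0\{a,b} + (0 + 0)) | 0) has moves ··a··> p11
  p7 = 0 | (c.0 + (0 + 0)) has moves ··c··> p12
  p8 = (0 + 0) | (c.(c.0 + (0 + 0)) + (0\{a,b} + (0 + 0)) | (a.0 + 0\{a,c})) has moves ··a··> p11, ··c··> p13
  p9 = a.(0 + 0) | (c.0 + (0 + 0)) has moves ··a··> p13, ··c··> p14
  p10 = (a.a.(0 + 0) + (a.0 + 0 | 0 + (b.0 + b.0))) | 0 has moves ··a··> p12, ··a··> p14, ··b··> p12
  p11 = (0 + 0) | ((0\{a,b} + (0 + 0)) | 0) has moves deadlocked
  p12 = 0 | 0 has moves deadlocked
  p13 = (0 + 0) | (c.0 + (0 + 0)) has moves ··c··> p15
  p14 = a.(0 + 0) | 0 has moves ··a··> p15
  p15 = (0 + 0) | 0 has moves deadlocked
Q's transition system — 16 states:
  q0 = (a.a.(0 + 0) + (a.0 + 0 | 0 + (b.0 + c.0))) | (c.(c.0 + (0 + 0)) + (0\{a,b} + (0 + 0)) | (a.0 + 0\{a,c})) has moves ··a··> q1, ··a··> q2, ··a··> q3, ··b··> q2, ··c··> q2, ··c··> q4
  q1 = (a.a.(0 + 0) + (a.0 + 0 | 0 + (b.0 + c.0))) | ((0\{a,b} + (0 + 0)) | 0) has moves ··a··> q5, ··a··> q6, ··b··> q5, ··c··> q5
  q2 = 0 | (c.(c.0 + (0 + 0)) + (0\{a,b} + (0 + 0)) | (a.0 + 0\{a,c})) has moves ··a··> q5, ··c··> q7
  q3 = a.(0 + 0) | (c.(c.0 + (0 + 0)) + (0\{a,b} + (0 + 0)) | (a.0 + 0\{a,c})) has moves ··a··> q6, ··a··> q8, ··c··> q9
  q4 = (a.a.(0 + 0) + (a.0 + 0 | 0 + (b.0 + c.0))) | (c.0 + (0 + 0)) has moves ··a··> q7, ··a··> q9, ··b··> q7, ··c··> q10, ··c··> q7
  q5 = 0 | ((0\{a,b} + (0 + 0)) | 0) has moves deadlocked
  q6 = a.(0 + 0) | ((0\{a,b} + (0 + 0)) | 0) has moves ··a··> q11
  q7 = 0 | (c.0 + (0 + 0)) has moves ··c··> q12
  q8 = (0 + 0) | (c.(c.0 + (0 + 0)) + (0\{a,b} + (0 + 0)) | (a.0 + 0\{a,c})) has moves ··a··> q11, ··c··> q13
  q9 = a.(0 + 0) | (c.0 + (0 + 0)) has moves ··a··> q13, ··c··> q14
  q10 = (a.a.(0 + 0) + (a.0 + 0 | 0 + (b.0 + c.0))) | 0 has moves ··a··> q12, ··a··> q14, ··b··> q12, ··c··> q12
  q11 = (0 + 0) | ((0\{a,b} + (0 + 0)) | 0) has moves deadlocked
  q12 = 0 | 0 has moves deadlocked
  q13 = (0 + 0) | (c.0 + (0 + 0)) has moves ··c··> q15
  q14 = a.(0 + 0) | 0 has moves ··a··> q15
  q15 = (0 + 0) | 0 has moves deadlocked
Executing ccc from Q (initial set {q0}):
  step 1 (c): {q2, q4}
  step 2 (c): {q10, q7}
  step 3 (c): {q12}
  Q completes σ.
Executing ccc from P (initial set {p0}):
  step 1 (c): {p4}
  step 2 (c): {p10}
  step 3 (c): no successor for P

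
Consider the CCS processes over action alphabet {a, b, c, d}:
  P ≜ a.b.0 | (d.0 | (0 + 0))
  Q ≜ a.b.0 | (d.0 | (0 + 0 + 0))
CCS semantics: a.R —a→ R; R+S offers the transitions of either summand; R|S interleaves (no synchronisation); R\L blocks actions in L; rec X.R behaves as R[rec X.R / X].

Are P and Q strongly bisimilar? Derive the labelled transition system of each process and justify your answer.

Reachable graph of P (6 states):
  p0 = a.b.0 | (d.0 | (0 + 0)) | =a=> p1, =d=> p2
  p1 = b.0 | (d.0 | (0 + 0)) | =b=> p3, =d=> p4
  p2 = a.b.0 | (0 | (0 + 0)) | =a=> p4
  p3 = 0 | (d.0 | (0 + 0)) | =d=> p5
  p4 = b.0 | (0 | (0 + 0)) | =b=> p5
  p5 = 0 | (0 | (0 + 0)) | ∅
Reachable graph of Q (6 states):
  q0 = a.b.0 | (d.0 | (0 + 0 + 0)) | =a=> q1, =d=> q2
  q1 = b.0 | (d.0 | (0 + 0 + 0)) | =b=> q3, =d=> q4
  q2 = a.b.0 | (0 | (0 + 0 + 0)) | =a=> q4
  q3 = 0 | (d.0 | (0 + 0 + 0)) | =d=> q5
  q4 = b.0 | (0 | (0 + 0 + 0)) | =b=> q5
  q5 = 0 | (0 | (0 + 0 + 0)) | ∅
Partition-refinement fixed point:
  B0 = {p0, q0}
  B1 = {p2, q2}
  B2 = {p4, q4}
  B3 = {p5, q5}
  B4 = {p1, q1}
  B5 = {p3, q3}
p0 ∈ B0, q0 ∈ B0 → same block

bisimilar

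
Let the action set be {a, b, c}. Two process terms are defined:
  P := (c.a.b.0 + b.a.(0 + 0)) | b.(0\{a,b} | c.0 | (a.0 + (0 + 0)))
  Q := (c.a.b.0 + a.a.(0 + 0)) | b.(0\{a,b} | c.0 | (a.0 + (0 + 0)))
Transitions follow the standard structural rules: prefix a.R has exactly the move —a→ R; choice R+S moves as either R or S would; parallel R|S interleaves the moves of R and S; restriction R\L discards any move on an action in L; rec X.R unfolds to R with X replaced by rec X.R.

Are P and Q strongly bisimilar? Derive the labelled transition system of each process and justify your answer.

LTS(P): 30 reachable states
  m0 = (c.a.b.0 + b.a.(0 + 0)) | b.(0\{a,b} | c.0 | (a.0 + (0 + 0))) ⊢ ··b··> m1, ··b··> m2, ··c··> m3
  m1 = (c.a.b.0 + b.a.(0 + 0)) | (0\{a,b} | c.0 | (a.0 + (0 + 0))) ⊢ ··a··> m4, ··b··> m5, ··c··> m6, ··c··> m7
  m2 = a.(0 + 0) | b.(0\{a,b} | c.0 | (a.0 + (0 + 0))) ⊢ ··a··> m8, ··b··> m5
  m3 = a.b.0 | b.(0\{a,b} | c.0 | (a.0 + (0 + 0))) ⊢ ··a··> m9, ··b··> m7
  m4 = (c.a.b.0 + b.a.(0 + 0)) | (0\{a,b} | c.0 | 0) ⊢ ··b··> m10, ··c··> m11, ··c··> m12
  m5 = a.(0 + 0) | (0\{a,b} | c.0 | (a.0 + (0 + 0))) ⊢ ··a··> m10, ··a··> m13, ··c··> m14
  m6 = (c.a.b.0 + b.a.(0 + 0)) | (0\{a,b} | 0 | (a.0 + (0 + 0))) ⊢ ··a··> m11, ··b··> m14, ··c··> m15
  m7 = a.b.0 | (0\{a,b} | c.0 | (a.0 + (0 + 0))) ⊢ ··a··> m12, ··a··> m16, ··c··> m15
  m8 = (0 + 0) | b.(0\{a,b} | c.0 | (a.0 + (0 + 0))) ⊢ ··b··> m13
  m9 = b.0 | b.(0\{a,b} | c.0 | (a.0 + (0 + 0))) ⊢ ··b··> m16, ··b··> m17
  m10 = a.(0 + 0) | (0\{a,b} | c.0 | 0) ⊢ ··a··> m18, ··c··> m19
  m11 = (c.a.b.0 + b.a.(0 + 0)) | (0\{a,b} | 0 | 0) ⊢ ··b··> m19, ··c··> m20
  m12 = a.b.0 | (0\{a,b} | c.0 | 0) ⊢ ··a··> m21, ··c··> m20
  m13 = (0 + 0) | (0\{a,b} | c.0 | (a.0 + (0 + 0))) ⊢ ··a··> m18, ··c··> m22
  m14 = a.(0 + 0) | (0\{a,b} | 0 | (a.0 + (0 + 0))) ⊢ ··a··> m19, ··a··> m22
  m15 = a.b.0 | (0\{a,b} | 0 | (a.0 + (0 + 0))) ⊢ ··a··> m20, ··a··> m23
  m16 = b.0 | (0\{a,b} | c.0 | (a.0 + (0 + 0))) ⊢ ··a··> m21, ··b··> m24, ··c··> m23
  m17 = 0 | b.(0\{a,b} | c.0 | (a.0 + (0 + 0))) ⊢ ··b··> m24
  m18 = (0 + 0) | (0\{a,b} | c.0 | 0) ⊢ ··c··> m25
  m19 = a.(0 + 0) | (0\{a,b} | 0 | 0) ⊢ ··a··> m25
  m20 = a.b.0 | (0\{a,b} | 0 | 0) ⊢ ··a··> m26
  m21 = b.0 | (0\{a,b} | c.0 | 0) ⊢ ··b··> m27, ··c··> m26
  m22 = (0 + 0) | (0\{a,b} | 0 | (a.0 + (0 + 0))) ⊢ ··a··> m25
  m23 = b.0 | (0\{a,b} | 0 | (a.0 + (0 + 0))) ⊢ ··a··> m26, ··b··> m28
  m24 = 0 | (0\{a,b} | c.0 | (a.0 + (0 + 0))) ⊢ ··a··> m27, ··c··> m28
  m25 = (0 + 0) | (0\{a,b} | 0 | 0) ⊢ (no moves)
  m26 = b.0 | (0\{a,b} | 0 | 0) ⊢ ··b··> m29
  m27 = 0 | (0\{a,b} | c.0 | 0) ⊢ ··c··> m29
  m28 = 0 | (0\{a,b} | 0 | (a.0 + (0 + 0))) ⊢ ··a··> m29
  m29 = 0 | (0\{a,b} | 0 | 0) ⊢ (no moves)
LTS(Q): 30 reachable states
  n0 = (c.a.b.0 + a.a.(0 + 0)) | b.(0\{a,b} | c.0 | (a.0 + (0 + 0))) ⊢ ··a··> n1, ··b··> n2, ··c··> n3
  n1 = a.(0 + 0) | b.(0\{a,b} | c.0 | (a.0 + (0 + 0))) ⊢ ··a··> n4, ··b··> n5
  n2 = (c.a.b.0 + a.a.(0 + 0)) | (0\{a,b} | c.0 | (a.0 + (0 + 0))) ⊢ ··a··> n5, ··a··> n6, ··c··> n7, ··c··> n8
  n3 = a.b.0 | b.(0\{a,b} | c.0 | (a.0 + (0 + 0))) ⊢ ··a··> n9, ··b··> n8
  n4 = (0 + 0) | b.(0\{a,b} | c.0 | (a.0 + (0 + 0))) ⊢ ··b··> n10
  n5 = a.(0 + 0) | (0\{a,b} | c.0 | (a.0 + (0 + 0))) ⊢ ··a··> n10, ··a··> n11, ··c··> n12
  n6 = (c.a.b.0 + a.a.(0 + 0)) | (0\{a,b} | c.0 | 0) ⊢ ··a··> n11, ··c··> n13, ··c··> n14
  n7 = (c.a.b.0 + a.a.(0 + 0)) | (0\{a,b} | 0 | (a.0 + (0 + 0))) ⊢ ··a··> n12, ··a··> n13, ··c··> n15
  n8 = a.b.0 | (0\{a,b} | c.0 | (a.0 + (0 + 0))) ⊢ ··a··> n14, ··a··> n16, ··c··> n15
  n9 = b.0 | b.(0\{a,b} | c.0 | (a.0 + (0 + 0))) ⊢ ··b··> n16, ··b··> n17
  n10 = (0 + 0) | (0\{a,b} | c.0 | (a.0 + (0 + 0))) ⊢ ··a··> n18, ··c··> n19
  n11 = a.(0 + 0) | (0\{a,b} | c.0 | 0) ⊢ ··a··> n18, ··c··> n20
  n12 = a.(0 + 0) | (0\{a,b} | 0 | (a.0 + (0 + 0))) ⊢ ··a··> n19, ··a··> n20
  n13 = (c.a.b.0 + a.a.(0 + 0)) | (0\{a,b} | 0 | 0) ⊢ ··a··> n20, ··c··> n21
  n14 = a.b.0 | (0\{a,b} | c.0 | 0) ⊢ ··a··> n22, ··c··> n21
  n15 = a.b.0 | (0\{a,b} | 0 | (a.0 + (0 + 0))) ⊢ ··a··> n21, ··a··> n23
  n16 = b.0 | (0\{a,b} | c.0 | (a.0 + (0 + 0))) ⊢ ··a··> n22, ··b··> n24, ··c··> n23
  n17 = 0 | b.(0\{a,b} | c.0 | (a.0 + (0 + 0))) ⊢ ··b··> n24
  n18 = (0 + 0) | (0\{a,b} | c.0 | 0) ⊢ ··c··> n25
  n19 = (0 + 0) | (0\{a,b} | 0 | (a.0 + (0 + 0))) ⊢ ··a··> n25
  n20 = a.(0 + 0) | (0\{a,b} | 0 | 0) ⊢ ··a··> n25
  n21 = a.b.0 | (0\{a,b} | 0 | 0) ⊢ ··a··> n26
  n22 = b.0 | (0\{a,b} | c.0 | 0) ⊢ ··b··> n27, ··c··> n26
  n23 = b.0 | (0\{a,b} | 0 | (a.0 + (0 + 0))) ⊢ ··a··> n26, ··b··> n28
  n24 = 0 | (0\{a,b} | c.0 | (a.0 + (0 + 0))) ⊢ ··a··> n27, ··c··> n28
  n25 = (0 + 0) | (0\{a,b} | 0 | 0) ⊢ (no moves)
  n26 = b.0 | (0\{a,b} | 0 | 0) ⊢ ··b··> n29
  n27 = 0 | (0\{a,b} | c.0 | 0) ⊢ ··c··> n29
  n28 = 0 | (0\{a,b} | 0 | (a.0 + (0 + 0))) ⊢ ··a··> n29
  n29 = 0 | (0\{a,b} | 0 | 0) ⊢ (no moves)
Coarsest stable partition (strong bisimilarity classes):
  B0 = {m0}
  B1 = {m2, n1}
  B2 = {m17, m8, n17, n4}
  B3 = {m10, m13, m24, n10, n11, n24}
  B4 = {m18, m27, n18, n27}
  B5 = {m25, m29, n25, n29}
  B6 = {m19, m22, m28, n19, n20, n28}
  B7 = {m5, n5}
  B8 = {m14, n12}
  B9 = {m1}
  B10 = {m6}
  B11 = {m11}
  B12 = {m20, n21}
  B13 = {m26, n26}
  B14 = {m15, n15}
  B15 = {m23, n23}
  B16 = {m7, n8}
  B17 = {m12, n14}
  B18 = {m21, n22}
  B19 = {m16, n16}
  B20 = {m4}
  B21 = {m3, n3}
  B22 = {m9, n9}
  B23 = {n0}
  B24 = {n2}
  B25 = {n7}
  B26 = {n13}
  B27 = {n6}
m0 ∈ B0, n0 ∈ B23 → different blocks

NO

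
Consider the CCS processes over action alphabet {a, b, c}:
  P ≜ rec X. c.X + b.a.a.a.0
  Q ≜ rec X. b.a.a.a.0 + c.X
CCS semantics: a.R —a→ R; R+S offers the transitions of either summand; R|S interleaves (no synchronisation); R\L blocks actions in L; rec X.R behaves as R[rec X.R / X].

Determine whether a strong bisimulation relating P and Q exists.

LTS(P): 5 reachable states
  p0 = rec X. c.X + b.a.a.a.0 → --b--▸ p1, --c--▸ p0
  p1 = a.a.a.0 → --a--▸ p2
  p2 = a.a.0 → --a--▸ p3
  p3 = a.0 → --a--▸ p4
  p4 = 0 → ·
LTS(Q): 5 reachable states
  q0 = rec X. b.a.a.a.0 + c.X → --b--▸ q1, --c--▸ q0
  q1 = a.a.a.0 → --a--▸ q2
  q2 = a.a.0 → --a--▸ q3
  q3 = a.0 → --a--▸ q4
  q4 = 0 → ·
Bisimilarity quotient blocks:
  B0 = {p0, q0}
  B1 = {p1, q1}
  B2 = {p2, q2}
  B3 = {p3, q3}
  B4 = {p4, q4}
p0 ∈ B0, q0 ∈ B0 → same block

P ~ Q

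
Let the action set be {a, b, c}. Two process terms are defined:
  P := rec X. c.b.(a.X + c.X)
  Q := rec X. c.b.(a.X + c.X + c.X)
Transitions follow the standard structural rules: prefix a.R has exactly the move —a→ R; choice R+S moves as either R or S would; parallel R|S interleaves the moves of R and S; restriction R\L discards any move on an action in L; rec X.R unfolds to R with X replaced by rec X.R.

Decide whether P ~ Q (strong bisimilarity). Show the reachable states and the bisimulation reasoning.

Reachable graph of P (3 states):
  m0 = rec X. c.b.(a.X + c.X) has moves ··c··> m1
  m1 = b.(a.(rec X. c.b.(a.X + c.X)) + c.(rec X. c.b.(a.X + c.X))) has moves ··b··> m2
  m2 = a.(rec X. c.b.(a.X + c.X)) + c.(rec X. c.b.(a.X + c.X)) has moves ··a··> m0, ··c··> m0
Reachable graph of Q (3 states):
  n0 = rec X. c.b.(a.X + c.X + c.X) has moves ··c··> n1
  n1 = b.(a.(rec X. c.b.(a.X + c.X + c.X)) + c.(rec X. c.b.(a.X + c.X + c.X)) + c.(rec X. c.b.(a.X + c.X + c.X))) has moves ··b··> n2
  n2 = a.(rec X. c.b.(a.X + c.X + c.X)) + c.(rec X. c.b.(a.X + c.X + c.X)) + c.(rec X. c.b.(a.X + c.X + c.X)) has moves ··a··> n0, ··c··> n0
Partition-refinement fixed point:
  B0 = {m0, n0}
  B1 = {m1, n1}
  B2 = {m2, n2}
m0 ∈ B0, n0 ∈ B0 → same block

YES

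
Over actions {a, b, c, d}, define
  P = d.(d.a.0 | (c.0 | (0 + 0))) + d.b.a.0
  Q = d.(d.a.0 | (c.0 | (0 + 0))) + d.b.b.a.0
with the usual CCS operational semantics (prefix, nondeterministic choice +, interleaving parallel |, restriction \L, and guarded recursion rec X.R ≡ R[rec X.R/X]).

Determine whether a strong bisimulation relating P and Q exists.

NO

Reachable graph of P (10 states):
  m0 = d.(d.a.0 | (c.0 | (0 + 0))) + d.b.a.0 → --d--▸ m1, --d--▸ m2
  m1 = b.a.0 → --b--▸ m3
  m2 = d.a.0 | (c.0 | (0 + 0)) → --c--▸ m4, --d--▸ m5
  m3 = a.0 → --a--▸ m6
  m4 = d.a.0 | (0 | (0 + 0)) → --d--▸ m7
  m5 = a.0 | (c.0 | (0 + 0)) → --a--▸ m8, --c--▸ m7
  m6 = 0 → deadlocked
  m7 = a.0 | (0 | (0 + 0)) → --a--▸ m9
  m8 = 0 | (c.0 | (0 + 0)) → --c--▸ m9
  m9 = 0 | (0 | (0 + 0)) → deadlocked
Reachable graph of Q (11 states):
  n0 = d.(d.a.0 | (c.0 | (0 + 0))) + d.b.b.a.0 → --d--▸ n1, --d--▸ n2
  n1 = b.b.a.0 → --b--▸ n3
  n2 = d.a.0 | (c.0 | (0 + 0)) → --c--▸ n4, --d--▸ n5
  n3 = b.a.0 → --b--▸ n6
  n4 = d.a.0 | (0 | (0 + 0)) → --d--▸ n7
  n5 = a.0 | (c.0 | (0 + 0)) → --a--▸ n8, --c--▸ n7
  n6 = a.0 → --a--▸ n9
  n7 = a.0 | (0 | (0 + 0)) → --a--▸ n10
  n8 = 0 | (c.0 | (0 + 0)) → --c--▸ n10
  n9 = 0 → deadlocked
  n10 = 0 | (0 | (0 + 0)) → deadlocked
Bisimilarity quotient blocks:
  B0 = {m0}
  B1 = {m1, n3}
  B2 = {m3, m7, n6, n7}
  B3 = {m6, m9, n10, n9}
  B4 = {m2, n2}
  B5 = {m4, n4}
  B6 = {m5, n5}
  B7 = {m8, n8}
  B8 = {n0}
  B9 = {n1}
m0 ∈ B0, n0 ∈ B8 → different blocks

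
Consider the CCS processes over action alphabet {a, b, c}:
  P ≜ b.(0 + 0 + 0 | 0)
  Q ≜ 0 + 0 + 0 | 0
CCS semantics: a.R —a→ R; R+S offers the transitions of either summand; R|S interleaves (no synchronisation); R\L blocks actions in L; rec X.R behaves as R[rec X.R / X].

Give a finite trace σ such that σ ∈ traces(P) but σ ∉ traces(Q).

b

P's transition system — 2 states:
  p0 = b.(0 + 0 + 0 | 0) → ··b··> p1
  p1 = 0 + 0 + 0 | 0 → deadlocked
Q's transition system — 1 states:
  q0 = 0 + 0 + 0 | 0 → deadlocked
Executing b from P (initial set {p0}):
  after b @ step 1: {p1}
  ✓ P
Executing b from Q (initial set {q0}):
  after b @ step 1: ∅  — Q cannot continue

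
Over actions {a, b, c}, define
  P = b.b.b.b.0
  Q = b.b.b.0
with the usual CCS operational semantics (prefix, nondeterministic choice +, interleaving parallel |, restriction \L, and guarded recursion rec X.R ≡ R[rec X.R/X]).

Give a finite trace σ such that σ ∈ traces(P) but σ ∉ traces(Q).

P's transition system — 5 states:
  m0 = b.b.b.b.0 has moves ··b··> m1
  m1 = b.b.b.0 has moves ··b··> m2
  m2 = b.b.0 has moves ··b··> m3
  m3 = b.0 has moves ··b··> m4
  m4 = 0 has moves deadlocked
Q's transition system — 4 states:
  n0 = b.b.b.0 has moves ··b··> n1
  n1 = b.b.0 has moves ··b··> n2
  n2 = b.0 has moves ··b··> n3
  n3 = 0 has moves deadlocked
Executing bbbb from P (initial set {m0}):
  after b @ step 1: {m1}
  after b @ step 2: {m2}
  after b @ step 3: {m3}
  after b @ step 4: {m4}
  P completes σ.
Executing bbbb from Q (initial set {n0}):
  after b @ step 1: {n1}
  after b @ step 2: {n2}
  after b @ step 3: {n3}
  after b @ step 4: ∅  — Q cannot continue

bbbb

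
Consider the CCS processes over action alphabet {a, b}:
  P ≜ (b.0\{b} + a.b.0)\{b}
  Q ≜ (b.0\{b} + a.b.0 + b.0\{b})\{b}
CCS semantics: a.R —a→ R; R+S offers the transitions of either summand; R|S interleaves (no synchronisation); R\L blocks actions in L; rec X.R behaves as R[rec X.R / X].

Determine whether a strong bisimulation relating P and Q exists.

Reachable graph of P (2 states):
  s0 = (b.0\{b} + a.b.0)\{b} | --a--▸ s1
  s1 = (b.0)\{b} | ∅
Reachable graph of Q (2 states):
  t0 = (b.0\{b} + a.b.0 + b.0\{b})\{b} | --a--▸ t1
  t1 = (b.0)\{b} | ∅
Coarsest stable partition (strong bisimilarity classes):
  B0 = {s0, t0}
  B1 = {s1, t1}
s0 ∈ B0, t0 ∈ B0 → same block

bisimilar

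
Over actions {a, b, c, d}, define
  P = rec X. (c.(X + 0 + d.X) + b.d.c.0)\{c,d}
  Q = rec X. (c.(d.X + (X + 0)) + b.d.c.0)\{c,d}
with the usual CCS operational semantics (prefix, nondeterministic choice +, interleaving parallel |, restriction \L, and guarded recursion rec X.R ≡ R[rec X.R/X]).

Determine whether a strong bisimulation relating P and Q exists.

YES

Reachable graph of P (2 states):
  m0 = rec X. (c.(X + 0 + d.X) + b.d.c.0)\{c,d} has moves --b--▸ m1
  m1 = (d.c.0)\{c,d} has moves ∅
Reachable graph of Q (2 states):
  n0 = rec X. (c.(d.X + (X + 0)) + b.d.c.0)\{c,d} has moves --b--▸ n1
  n1 = (d.c.0)\{c,d} has moves ∅
Bisimilarity quotient blocks:
  B0 = {m0, n0}
  B1 = {m1, n1}
m0 ∈ B0, n0 ∈ B0 → same block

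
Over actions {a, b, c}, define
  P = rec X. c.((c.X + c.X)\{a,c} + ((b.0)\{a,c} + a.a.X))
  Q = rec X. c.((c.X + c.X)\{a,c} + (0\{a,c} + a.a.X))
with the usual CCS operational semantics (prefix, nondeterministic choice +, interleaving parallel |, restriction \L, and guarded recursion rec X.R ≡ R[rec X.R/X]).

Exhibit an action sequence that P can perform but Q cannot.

cb

LTS(P): 4 reachable states
  p0 = rec X. c.((c.X + c.X)\{a,c} + ((b.0)\{a,c} + a.a.X)) has moves -c-> p1
  p1 = (c.(rec X. c.((c.X + c.X)\{a,c} + ((b.0)\{a,c} + a.a.X))) + c.(rec X. c.((c.X + c.X)\{a,c} + ((b.0)\{a,c} + a.a.X))))\{a,c} + ((b.0)\{a,c} + a.a.(rec X. c.((c.X + c.X)\{a,c} + ((b.0)\{a,c} + a.a.X)))) has moves -a-> p2, -b-> p3
  p2 = a.(rec X. c.((c.X + c.X)\{a,c} + ((b.0)\{a,c} + a.a.X))) has moves -a-> p0
  p3 = 0\{a,c} has moves stopped
LTS(Q): 3 reachable states
  q0 = rec X. c.((c.X + c.X)\{a,c} + (0\{a,c} + a.a.X)) has moves -c-> q1
  q1 = (c.(rec X. c.((c.X + c.X)\{a,c} + (0\{a,c} + a.a.X))) + c.(rec X. c.((c.X + c.X)\{a,c} + (0\{a,c} + a.a.X))))\{a,c} + (0\{a,c} + a.a.(rec X. c.((c.X + c.X)\{a,c} + (0\{a,c} + a.a.X)))) has moves -a-> q2
  q2 = a.(rec X. c.((c.X + c.X)\{a,c} + (0\{a,c} + a.a.X))) has moves -a-> q0
Trace ⟨cb⟩ through P, begin at {p0}:
  after c @ step 1: {p1}
  after b @ step 2: {p3}
  P completes σ.
Trace ⟨cb⟩ through Q, begin at {q0}:
  after c @ step 1: {q1}
  after b @ step 2: ∅  — Q cannot continue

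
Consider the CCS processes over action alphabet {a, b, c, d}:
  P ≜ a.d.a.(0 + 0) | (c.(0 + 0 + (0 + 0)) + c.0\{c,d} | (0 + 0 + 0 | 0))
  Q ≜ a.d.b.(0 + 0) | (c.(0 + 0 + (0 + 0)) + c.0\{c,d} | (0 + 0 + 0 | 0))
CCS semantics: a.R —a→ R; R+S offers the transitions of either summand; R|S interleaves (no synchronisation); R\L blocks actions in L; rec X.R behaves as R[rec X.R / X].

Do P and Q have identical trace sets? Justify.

NO — witness ⟨ada⟩

LTS(P): 12 reachable states
  m0 = a.d.a.(0 + 0) | (c.(0 + 0 + (0 + 0)) + c.0\{c,d} | (0 + 0 + 0 | 0)) | —a→ m1, —c→ m2, —c→ m3
  m1 = d.a.(0 + 0) | (c.(0 + 0 + (0 + 0)) + c.0\{c,d} | (0 + 0 + 0 | 0)) | —c→ m4, —c→ m5, —d→ m6
  m2 = a.d.a.(0 + 0) | (0 + 0 + (0 + 0)) | —a→ m4
  m3 = a.d.a.(0 + 0) | (0\{c,d} | (0 + 0 + 0 | 0)) | —a→ m5
  m4 = d.a.(0 + 0) | (0 + 0 + (0 + 0)) | —d→ m7
  m5 = d.a.(0 + 0) | (0\{c,d} | (0 + 0 + 0 | 0)) | —d→ m8
  m6 = a.(0 + 0) | (c.(0 + 0 + (0 + 0)) + c.0\{c,d} | (0 + 0 + 0 | 0)) | —a→ m9, —c→ m7, —c→ m8
  m7 = a.(0 + 0) | (0 + 0 + (0 + 0)) | —a→ m10
  m8 = a.(0 + 0) | (0\{c,d} | (0 + 0 + 0 | 0)) | —a→ m11
  m9 = (0 + 0) | (c.(0 + 0 + (0 + 0)) + c.0\{c,d} | (0 + 0 + 0 | 0)) | —c→ m10, —c→ m11
  m10 = (0 + 0) | (0 + 0 + (0 + 0)) | deadlocked
  m11 = (0 + 0) | (0\{c,d} | (0 + 0 + 0 | 0)) | deadlocked
LTS(Q): 12 reachable states
  n0 = a.d.b.(0 + 0) | (c.(0 + 0 + (0 + 0)) + c.0\{c,d} | (0 + 0 + 0 | 0)) | —a→ n1, —c→ n2, —c→ n3
  n1 = d.b.(0 + 0) | (c.(0 + 0 + (0 + 0)) + c.0\{c,d} | (0 + 0 + 0 | 0)) | —c→ n4, —c→ n5, —d→ n6
  n2 = a.d.b.(0 + 0) | (0 + 0 + (0 + 0)) | —a→ n4
  n3 = a.d.b.(0 + 0) | (0\{c,d} | (0 + 0 + 0 | 0)) | —a→ n5
  n4 = d.b.(0 + 0) | (0 + 0 + (0 + 0)) | —d→ n7
  n5 = d.b.(0 + 0) | (0\{c,d} | (0 + 0 + 0 | 0)) | —d→ n8
  n6 = b.(0 + 0) | (c.(0 + 0 + (0 + 0)) + c.0\{c,d} | (0 + 0 + 0 | 0)) | —b→ n9, —c→ n7, —c→ n8
  n7 = b.(0 + 0) | (0 + 0 + (0 + 0)) | —b→ n10
  n8 = b.(0 + 0) | (0\{c,d} | (0 + 0 + 0 | 0)) | —b→ n11
  n9 = (0 + 0) | (c.(0 + 0 + (0 + 0)) + c.0\{c,d} | (0 + 0 + 0 | 0)) | —c→ n10, —c→ n11
  n10 = (0 + 0) | (0 + 0 + (0 + 0)) | deadlocked
  n11 = (0 + 0) | (0\{c,d} | (0 + 0 + 0 | 0)) | deadlocked
Run σ = ⟨ada⟩ on P: start {m0}
  after a @ step 1: {m1}
  after d @ step 2: {m6}
  after a @ step 3: {m9}
  — P admits the full trace.
Run σ = ⟨ada⟩ on Q: start {n0}
  after a @ step 1: {n1}
  after d @ step 2: {n6}
  after a @ step 3: no successor for Q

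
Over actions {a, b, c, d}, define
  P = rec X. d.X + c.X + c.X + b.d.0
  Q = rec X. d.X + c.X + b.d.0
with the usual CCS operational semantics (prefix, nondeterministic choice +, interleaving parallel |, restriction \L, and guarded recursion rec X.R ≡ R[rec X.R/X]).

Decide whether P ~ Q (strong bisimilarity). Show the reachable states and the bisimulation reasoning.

bisimilar

Reachable graph of P (3 states):
  s0 = rec X. d.X + c.X + c.X + b.d.0 → -b-> s1, -c-> s0, -d-> s0
  s1 = d.0 → -d-> s2
  s2 = 0 → ·
Reachable graph of Q (3 states):
  t0 = rec X. d.X + c.X + b.d.0 → -b-> t1, -c-> t0, -d-> t0
  t1 = d.0 → -d-> t2
  t2 = 0 → ·
Partition-refinement fixed point:
  B0 = {s0, t0}
  B1 = {s1, t1}
  B2 = {s2, t2}
s0 ∈ B0, t0 ∈ B0 → same block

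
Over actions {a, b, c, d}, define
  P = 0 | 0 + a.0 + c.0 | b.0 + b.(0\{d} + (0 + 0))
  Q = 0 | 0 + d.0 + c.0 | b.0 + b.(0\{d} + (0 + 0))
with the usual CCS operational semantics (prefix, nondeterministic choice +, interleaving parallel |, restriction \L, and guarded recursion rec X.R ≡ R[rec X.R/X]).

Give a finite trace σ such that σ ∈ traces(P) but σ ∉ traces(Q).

P's transition system — 6 states:
  u0 = 0 | 0 + a.0 + c.0 | b.0 + b.(0\{d} + (0 + 0)) :: —a→ u1, —b→ u2, —b→ u3, —c→ u4
  u1 = 0 :: stopped
  u2 = 0\{d} + (0 + 0) :: stopped
  u3 = c.0 | 0 :: —c→ u5
  u4 = 0 | b.0 :: —b→ u5
  u5 = 0 | 0 :: stopped
Q's transition system — 6 states:
  v0 = 0 | 0 + d.0 + c.0 | b.0 + b.(0\{d} + (0 + 0)) :: —b→ v1, —b→ v2, —c→ v3, —d→ v4
  v1 = 0\{d} + (0 + 0) :: stopped
  v2 = c.0 | 0 :: —c→ v5
  v3 = 0 | b.0 :: —b→ v5
  v4 = 0 :: stopped
  v5 = 0 | 0 :: stopped
Run σ = ⟨a⟩ on P: start {u0}
  [1] a ⇒ {u1}
  P completes σ.
Run σ = ⟨a⟩ on Q: start {v0}
  [1] a ⇒ no successor for Q

a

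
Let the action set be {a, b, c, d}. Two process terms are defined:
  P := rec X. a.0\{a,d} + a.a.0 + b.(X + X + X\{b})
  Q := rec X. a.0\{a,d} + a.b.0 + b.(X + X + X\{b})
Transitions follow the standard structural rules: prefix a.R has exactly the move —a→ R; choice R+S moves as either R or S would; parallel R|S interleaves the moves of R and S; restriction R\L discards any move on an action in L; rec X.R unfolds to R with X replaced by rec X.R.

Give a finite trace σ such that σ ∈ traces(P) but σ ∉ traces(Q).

LTS(P): 8 reachable states
  m0 = rec X. a.0\{a,d} + a.a.0 + b.(X + X + X\{b}) ⊢ ··a··> m1, ··a··> m2, ··b··> m3
  m1 = 0\{a,d} ⊢ (no moves)
  m2 = a.0 ⊢ ··a··> m4
  m3 = (rec X. a.0\{a,d} + a.a.0 + b.(X + X + X\{b})) + (rec X. a.0\{a,d} + a.a.0 + b.(X + X + X\{b})) + (rec X. a.0\{a,d} + a.a.0 + b.(X + X + X\{b}))\{b} ⊢ ··a··> m1, ··a··> m2, ··a··> m5, ··a··> m6, ··b··> m3
  m4 = 0 ⊢ (no moves)
  m5 = (a.0)\{b} ⊢ ··a··> m7
  m6 = 0\{a,d}\{b} ⊢ (no moves)
  m7 = 0\{b} ⊢ (no moves)
LTS(Q): 7 reachable states
  n0 = rec X. a.0\{a,d} + a.b.0 + b.(X + X + X\{b}) ⊢ ··a··> n1, ··a··> n2, ··b··> n3
  n1 = 0\{a,d} ⊢ (no moves)
  n2 = b.0 ⊢ ··b··> n4
  n3 = (rec X. a.0\{a,d} + a.b.0 + b.(X + X + X\{b})) + (rec X. a.0\{a,d} + a.b.0 + b.(X + X + X\{b})) + (rec X. a.0\{a,d} + a.b.0 + b.(X + X + X\{b}))\{b} ⊢ ··a··> n1, ··a··> n2, ··a··> n5, ··a··> n6, ··b··> n3
  n4 = 0 ⊢ (no moves)
  n5 = (b.0)\{b} ⊢ (no moves)
  n6 = 0\{a,d}\{b} ⊢ (no moves)
Run σ = ⟨aa⟩ on P: start {m0}
  after a @ step 1: {m1, m2}
  after a @ step 2: {m4}
  — P admits the full trace.
Run σ = ⟨aa⟩ on Q: start {n0}
  after a @ step 1: {n1, n2}
  after a @ step 2: ∅ (Q stuck)

aa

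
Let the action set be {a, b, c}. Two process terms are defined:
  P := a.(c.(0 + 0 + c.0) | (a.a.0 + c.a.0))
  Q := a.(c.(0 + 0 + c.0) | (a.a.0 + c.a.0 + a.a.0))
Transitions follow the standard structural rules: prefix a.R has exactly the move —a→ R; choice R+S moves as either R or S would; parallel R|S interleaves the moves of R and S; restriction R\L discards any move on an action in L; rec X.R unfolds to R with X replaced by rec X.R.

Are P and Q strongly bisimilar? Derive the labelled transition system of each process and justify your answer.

YES

LTS(P): 10 reachable states
  m0 = a.(c.(0 + 0 + c.0) | (a.a.0 + c.a.0)) → --a--▸ m1
  m1 = c.(0 + 0 + c.0) | (a.a.0 + c.a.0) → --a--▸ m2, --c--▸ m2, --c--▸ m3
  m2 = c.(0 + 0 + c.0) | a.0 → --a--▸ m4, --c--▸ m5
  m3 = (0 + 0 + c.0) | (a.a.0 + c.a.0) → --a--▸ m5, --c--▸ m5, --c--▸ m6
  m4 = c.(0 + 0 + c.0) | 0 → --c--▸ m7
  m5 = (0 + 0 + c.0) | a.0 → --a--▸ m7, --c--▸ m8
  m6 = 0 | (a.a.0 + c.a.0) → --a--▸ m8, --c--▸ m8
  m7 = (0 + 0 + c.0) | 0 → --c--▸ m9
  m8 = 0 | a.0 → --a--▸ m9
  m9 = 0 | 0 → deadlocked
LTS(Q): 10 reachable states
  n0 = a.(c.(0 + 0 + c.0) | (a.a.0 + c.a.0 + a.a.0)) → --a--▸ n1
  n1 = c.(0 + 0 + c.0) | (a.a.0 + c.a.0 + a.a.0) → --a--▸ n2, --c--▸ n2, --c--▸ n3
  n2 = c.(0 + 0 + c.0) | a.0 → --a--▸ n4, --c--▸ n5
  n3 = (0 + 0 + c.0) | (a.a.0 + c.a.0 + a.a.0) → --a--▸ n5, --c--▸ n5, --c--▸ n6
  n4 = c.(0 + 0 + c.0) | 0 → --c--▸ n7
  n5 = (0 + 0 + c.0) | a.0 → --a--▸ n7, --c--▸ n8
  n6 = 0 | (a.a.0 + c.a.0 + a.a.0) → --a--▸ n8, --c--▸ n8
  n7 = (0 + 0 + c.0) | 0 → --c--▸ n9
  n8 = 0 | a.0 → --a--▸ n9
  n9 = 0 | 0 → deadlocked
Partition-refinement fixed point:
  B0 = {m0, n0}
  B1 = {m1, n1}
  B2 = {m2, n2}
  B3 = {m4, n4}
  B4 = {m7, n7}
  B5 = {m9, n9}
  B6 = {m5, n5}
  B7 = {m8, n8}
  B8 = {m3, n3}
  B9 = {m6, n6}
m0 ∈ B0, n0 ∈ B0 → same block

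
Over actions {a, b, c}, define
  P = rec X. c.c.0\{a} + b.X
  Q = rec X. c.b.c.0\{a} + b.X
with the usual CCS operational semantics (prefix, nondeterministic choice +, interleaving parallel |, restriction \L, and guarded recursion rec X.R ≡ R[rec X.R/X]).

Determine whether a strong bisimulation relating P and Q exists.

P ≁ Q

P's transition system — 3 states:
  m0 = rec X. c.c.0\{a} + b.X ⊢ ··b··> m0, ··c··> m1
  m1 = c.0\{a} ⊢ ··c··> m2
  m2 = 0\{a} ⊢ deadlocked
Q's transition system — 4 states:
  n0 = rec X. c.b.c.0\{a} + b.X ⊢ ··b··> n0, ··c··> n1
  n1 = b.c.0\{a} ⊢ ··b··> n2
  n2 = c.0\{a} ⊢ ··c··> n3
  n3 = 0\{a} ⊢ deadlocked
Bisimilarity quotient blocks:
  B0 = {m0}
  B1 = {m1, n2}
  B2 = {m2, n3}
  B3 = {n0}
  B4 = {n1}
m0 ∈ B0, n0 ∈ B3 → different blocks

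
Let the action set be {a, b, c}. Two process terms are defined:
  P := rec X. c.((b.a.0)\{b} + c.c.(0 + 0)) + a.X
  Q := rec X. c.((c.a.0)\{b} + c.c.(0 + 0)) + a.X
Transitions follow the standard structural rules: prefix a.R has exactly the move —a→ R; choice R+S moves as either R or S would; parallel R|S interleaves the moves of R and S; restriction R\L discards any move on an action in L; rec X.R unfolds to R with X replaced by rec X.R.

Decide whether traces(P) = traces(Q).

NO — witness ⟨cca⟩

Reachable graph of P (4 states):
  s0 = rec X. c.((b.a.0)\{b} + c.c.(0 + 0)) + a.X :: ··a··> s0, ··c··> s1
  s1 = (b.a.0)\{b} + c.c.(0 + 0) :: ··c··> s2
  s2 = c.(0 + 0) :: ··c··> s3
  s3 = 0 + 0 :: (no moves)
Reachable graph of Q (6 states):
  t0 = rec X. c.((c.a.0)\{b} + c.c.(0 + 0)) + a.X :: ··a··> t0, ··c··> t1
  t1 = (c.a.0)\{b} + c.c.(0 + 0) :: ··c··> t2, ··c··> t3
  t2 = (a.0)\{b} :: ··a··> t4
  t3 = c.(0 + 0) :: ··c··> t5
  t4 = 0\{b} :: (no moves)
  t5 = 0 + 0 :: (no moves)
Executing cca from Q (initial set {t0}):
  [1] c ⇒ {t1}
  [2] c ⇒ {t2, t3}
  [3] a ⇒ {t4}
  Q completes σ.
Executing cca from P (initial set {s0}):
  [1] c ⇒ {s1}
  [2] c ⇒ {s2}
  [3] a ⇒ ∅ (P stuck)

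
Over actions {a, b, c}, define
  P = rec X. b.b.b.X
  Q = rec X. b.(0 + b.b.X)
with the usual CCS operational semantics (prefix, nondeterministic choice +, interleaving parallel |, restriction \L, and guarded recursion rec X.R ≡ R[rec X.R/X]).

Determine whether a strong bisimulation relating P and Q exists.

P ~ Q

P's transition system — 3 states:
  p0 = rec X. b.b.b.X ⊢ ··b··> p1
  p1 = b.b.(rec X. b.b.b.X) ⊢ ··b··> p2
  p2 = b.(rec X. b.b.b.X) ⊢ ··b··> p0
Q's transition system — 3 states:
  q0 = rec X. b.(0 + b.b.X) ⊢ ··b··> q1
  q1 = 0 + b.b.(rec X. b.(0 + b.b.X)) ⊢ ··b··> q2
  q2 = b.(rec X. b.(0 + b.b.X)) ⊢ ··b··> q0
Coarsest stable partition (strong bisimilarity classes):
  B0 = {p0, p1, p2, q0, q1, q2}
p0 ∈ B0, q0 ∈ B0 → same block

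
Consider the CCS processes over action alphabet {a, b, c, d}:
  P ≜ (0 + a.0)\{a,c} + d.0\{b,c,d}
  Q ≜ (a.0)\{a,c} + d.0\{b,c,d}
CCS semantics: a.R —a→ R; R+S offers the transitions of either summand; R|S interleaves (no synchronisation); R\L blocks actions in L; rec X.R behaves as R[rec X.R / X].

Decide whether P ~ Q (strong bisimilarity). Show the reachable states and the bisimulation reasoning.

P ~ Q

P's transition system — 2 states:
  u0 = (0 + a.0)\{a,c} + d.0\{b,c,d} ⊢ ··d··> u1
  u1 = 0\{b,c,d} ⊢ stopped
Q's transition system — 2 states:
  v0 = (a.0)\{a,c} + d.0\{b,c,d} ⊢ ··d··> v1
  v1 = 0\{b,c,d} ⊢ stopped
Bisimilarity quotient blocks:
  B0 = {u0, v0}
  B1 = {u1, v1}
u0 ∈ B0, v0 ∈ B0 → same block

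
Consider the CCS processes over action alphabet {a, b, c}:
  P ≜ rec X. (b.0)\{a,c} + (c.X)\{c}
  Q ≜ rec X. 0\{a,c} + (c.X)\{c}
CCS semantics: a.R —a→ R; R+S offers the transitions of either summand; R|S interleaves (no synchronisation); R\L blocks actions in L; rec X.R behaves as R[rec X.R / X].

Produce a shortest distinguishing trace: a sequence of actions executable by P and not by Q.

LTS(P): 2 reachable states
  s0 = rec X. (b.0)\{a,c} + (c.X)\{c} :: ··b··> s1
  s1 = 0\{a,c} :: ·
LTS(Q): 1 reachable states
  t0 = rec X. 0\{a,c} + (c.X)\{c} :: ·
Executing b from P (initial set {s0}):
  [1] b ⇒ {s1}
  — P admits the full trace.
Executing b from Q (initial set {t0}):
  [1] b ⇒ ∅ (Q stuck)

b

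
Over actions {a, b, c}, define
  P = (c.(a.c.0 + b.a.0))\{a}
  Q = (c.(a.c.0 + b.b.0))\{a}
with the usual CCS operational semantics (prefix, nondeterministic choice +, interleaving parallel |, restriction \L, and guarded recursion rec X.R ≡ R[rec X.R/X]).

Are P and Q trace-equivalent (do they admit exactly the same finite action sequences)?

P's transition system — 3 states:
  s0 = (c.(a.c.0 + b.a.0))\{a} :: -c-> s1
  s1 = (a.c.0 + b.a.0)\{a} :: -b-> s2
  s2 = (a.0)\{a} :: ·
Q's transition system — 4 states:
  t0 = (c.(a.c.0 + b.b.0))\{a} :: -c-> t1
  t1 = (a.c.0 + b.b.0)\{a} :: -b-> t2
  t2 = (b.0)\{a} :: -b-> t3
  t3 = 0\{a} :: ·
Run σ = ⟨cbb⟩ on Q: start {t0}
  after c @ step 1: {t1}
  after b @ step 2: {t2}
  after b @ step 3: {t3}
  — Q admits the full trace.
Run σ = ⟨cbb⟩ on P: start {s0}
  after c @ step 1: {s1}
  after b @ step 2: {s2}
  after b @ step 3: no successor for P

NO — witness ⟨cbb⟩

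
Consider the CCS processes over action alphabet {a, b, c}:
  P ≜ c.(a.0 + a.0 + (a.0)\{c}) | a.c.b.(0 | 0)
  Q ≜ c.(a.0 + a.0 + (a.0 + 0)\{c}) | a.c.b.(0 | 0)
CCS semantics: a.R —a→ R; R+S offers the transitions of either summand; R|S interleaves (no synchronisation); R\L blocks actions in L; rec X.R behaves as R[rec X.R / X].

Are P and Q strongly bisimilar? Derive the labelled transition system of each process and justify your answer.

YES

P's transition system — 16 states:
  p0 = c.(a.0 + a.0 + (a.0)\{c}) | a.c.b.(0 | 0) → ··a··> p1, ··c··> p2
  p1 = c.(a.0 + a.0 + (a.0)\{c}) | c.b.(0 | 0) → ··c··> p3, ··c··> p4
  p2 = (a.0 + a.0 + (a.0)\{c}) | a.c.b.(0 | 0) → ··a··> p3, ··a··> p5, ··a··> p6
  p3 = (a.0 + a.0 + (a.0)\{c}) | c.b.(0 | 0) → ··a··> p7, ··a··> p8, ··c··> p9
  p4 = c.(a.0 + a.0 + (a.0)\{c}) | b.(0 | 0) → ··b··> p10, ··c··> p9
  p5 = 0 | a.c.b.(0 | 0) → ··a··> p7
  p6 = 0\{c} | a.c.b.(0 | 0) → ··a··> p8
  p7 = 0 | c.b.(0 | 0) → ··c··> p11
  p8 = 0\{c} | c.b.(0 | 0) → ··c··> p12
  p9 = (a.0 + a.0 + (a.0)\{c}) | b.(0 | 0) → ··a··> p11, ··a··> p12, ··b··> p13
  p10 = c.(a.0 + a.0 + (a.0)\{c}) | (0 | 0) → ··c··> p13
  p11 = 0 | b.(0 | 0) → ··b··> p14
  p12 = 0\{c} | b.(0 | 0) → ··b··> p15
  p13 = (a.0 + a.0 + (a.0)\{c}) | (0 | 0) → ··a··> p14, ··a··> p15
  p14 = 0 | (0 | 0) → ∅
  p15 = 0\{c} | (0 | 0) → ∅
Q's transition system — 16 states:
  q0 = c.(a.0 + a.0 + (a.0 + 0)\{c}) | a.c.b.(0 | 0) → ··a··> q1, ··c··> q2
  q1 = c.(a.0 + a.0 + (a.0 + 0)\{c}) | c.b.(0 | 0) → ··c··> q3, ··c··> q4
  q2 = (a.0 + a.0 + (a.0 + 0)\{c}) | a.c.b.(0 | 0) → ··a··> q3, ··a··> q5, ··a··> q6
  q3 = (a.0 + a.0 + (a.0 + 0)\{c}) | c.b.(0 | 0) → ··a··> q7, ··a··> q8, ··c··> q9
  q4 = c.(a.0 + a.0 + (a.0 + 0)\{c}) | b.(0 | 0) → ··b··> q10, ··c··> q9
  q5 = 0 | a.c.b.(0 | 0) → ··a··> q7
  q6 = 0\{c} | a.c.b.(0 | 0) → ··a··> q8
  q7 = 0 | c.b.(0 | 0) → ··c··> q11
  q8 = 0\{c} | c.b.(0 | 0) → ··c··> q12
  q9 = (a.0 + a.0 + (a.0 + 0)\{c}) | b.(0 | 0) → ··a··> q11, ··a··> q12, ··b··> q13
  q10 = c.(a.0 + a.0 + (a.0 + 0)\{c}) | (0 | 0) → ··c··> q13
  q11 = 0 | b.(0 | 0) → ··b··> q14
  q12 = 0\{c} | b.(0 | 0) → ··b··> q15
  q13 = (a.0 + a.0 + (a.0 + 0)\{c}) | (0 | 0) → ··a··> q14, ··a··> q15
  q14 = 0 | (0 | 0) → ∅
  q15 = 0\{c} | (0 | 0) → ∅
Partition-refinement fixed point:
  B0 = {p0, q0}
  B1 = {p1, q1}
  B2 = {p4, q4}
  B3 = {p9, q9}
  B4 = {p13, q13}
  B5 = {p14, p15, q14, q15}
  B6 = {p11, p12, q11, q12}
  B7 = {p10, q10}
  B8 = {p3, q3}
  B9 = {p7, p8, q7, q8}
  B10 = {p2, q2}
  B11 = {p5, p6, q5, q6}
p0 ∈ B0, q0 ∈ B0 → same block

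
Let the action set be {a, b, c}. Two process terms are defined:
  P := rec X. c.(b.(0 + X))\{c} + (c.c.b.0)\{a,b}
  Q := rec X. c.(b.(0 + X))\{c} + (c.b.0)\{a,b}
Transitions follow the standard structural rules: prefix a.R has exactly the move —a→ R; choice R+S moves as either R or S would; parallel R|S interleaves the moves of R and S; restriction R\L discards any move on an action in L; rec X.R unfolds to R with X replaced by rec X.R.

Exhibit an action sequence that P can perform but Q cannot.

cc

LTS(P): 5 reachable states
  s0 = rec X. c.(b.(0 + X))\{c} + (c.c.b.0)\{a,b} has moves —c→ s1, —c→ s2
  s1 = (b.(0 + (rec X. c.(b.(0 + X))\{c} + (c.c.b.0)\{a,b})))\{c} has moves —b→ s3
  s2 = (c.b.0)\{a,b} has moves —c→ s4
  s3 = (0 + (rec X. c.(b.(0 + X))\{c} + (c.c.b.0)\{a,b}))\{c} has moves ∅
  s4 = (b.0)\{a,b} has moves ∅
LTS(Q): 4 reachable states
  t0 = rec X. c.(b.(0 + X))\{c} + (c.b.0)\{a,b} has moves —c→ t1, —c→ t2
  t1 = (b.(0 + (rec X. c.(b.(0 + X))\{c} + (c.b.0)\{a,b})))\{c} has moves —b→ t3
  t2 = (b.0)\{a,b} has moves ∅
  t3 = (0 + (rec X. c.(b.(0 + X))\{c} + (c.b.0)\{a,b}))\{c} has moves ∅
Run σ = ⟨cc⟩ on P: start {s0}
  step 1 (c): {s1, s2}
  step 2 (c): {s4}
  — P admits the full trace.
Run σ = ⟨cc⟩ on Q: start {t0}
  step 1 (c): {t1, t2}
  step 2 (c): ∅  — Q cannot continue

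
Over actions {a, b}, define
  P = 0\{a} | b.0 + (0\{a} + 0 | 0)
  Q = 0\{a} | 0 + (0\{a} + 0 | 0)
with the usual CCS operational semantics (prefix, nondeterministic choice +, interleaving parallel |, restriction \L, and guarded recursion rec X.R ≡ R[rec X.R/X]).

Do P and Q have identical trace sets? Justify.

LTS(P): 2 reachable states
  s0 = 0\{a} | b.0 + (0\{a} + 0 | 0) | —b→ s1
  s1 = 0\{a} | 0 | (no moves)
LTS(Q): 1 reachable states
  t0 = 0\{a} | 0 + (0\{a} + 0 | 0) | (no moves)
Trace ⟨b⟩ through P, begin at {s0}:
  step 1 (b): {s1}
  ✓ P
Trace ⟨b⟩ through Q, begin at {t0}:
  step 1 (b): ∅  — Q cannot continue

trace-distinct — witness ⟨b⟩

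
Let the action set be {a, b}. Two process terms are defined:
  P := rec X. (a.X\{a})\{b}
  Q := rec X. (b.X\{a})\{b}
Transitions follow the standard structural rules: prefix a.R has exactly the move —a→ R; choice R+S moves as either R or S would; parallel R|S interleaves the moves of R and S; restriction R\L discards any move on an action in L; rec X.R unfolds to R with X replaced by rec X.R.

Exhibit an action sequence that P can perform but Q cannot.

LTS(P): 2 reachable states
  u0 = rec X. (a.X\{a})\{b} has moves --a--▸ u1
  u1 = (rec X. (a.X\{a})\{b})\{a}\{b} has moves stopped
LTS(Q): 1 reachable states
  v0 = rec X. (b.X\{a})\{b} has moves stopped
Trace ⟨a⟩ through P, begin at {u0}:
  after a @ step 1: {u1}
  P completes σ.
Trace ⟨a⟩ through Q, begin at {v0}:
  after a @ step 1: no successor for Q

a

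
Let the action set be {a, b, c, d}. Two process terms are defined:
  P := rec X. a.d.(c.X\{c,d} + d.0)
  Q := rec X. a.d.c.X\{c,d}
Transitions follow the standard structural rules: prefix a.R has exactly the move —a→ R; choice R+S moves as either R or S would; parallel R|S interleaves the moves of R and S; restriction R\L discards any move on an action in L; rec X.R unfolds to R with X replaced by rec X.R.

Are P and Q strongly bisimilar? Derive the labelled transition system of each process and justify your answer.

LTS(P): 6 reachable states
  p0 = rec X. a.d.(c.X\{c,d} + d.0) :: =a=> p1
  p1 = d.(c.(rec X. a.d.(c.X\{c,d} + d.0))\{c,d} + d.0) :: =d=> p2
  p2 = c.(rec X. a.d.(c.X\{c,d} + d.0))\{c,d} + d.0 :: =c=> p3, =d=> p4
  p3 = (rec X. a.d.(c.X\{c,d} + d.0))\{c,d} :: =a=> p5
  p4 = 0 :: ·
  p5 = (d.(c.(rec X. a.d.(c.X\{c,d} + d.0))\{c,d} + d.0))\{c,d} :: ·
LTS(Q): 5 reachable states
  q0 = rec X. a.d.c.X\{c,d} :: =a=> q1
  q1 = d.c.(rec X. a.d.c.X\{c,d})\{c,d} :: =d=> q2
  q2 = c.(rec X. a.d.c.X\{c,d})\{c,d} :: =c=> q3
  q3 = (rec X. a.d.c.X\{c,d})\{c,d} :: =a=> q4
  q4 = (d.c.(rec X. a.d.c.X\{c,d})\{c,d})\{c,d} :: ·
Bisimilarity quotient blocks:
  B0 = {p0}
  B1 = {p1}
  B2 = {p2}
  B3 = {p3, q3}
  B4 = {p4, p5, q4}
  B5 = {q0}
  B6 = {q1}
  B7 = {q2}
p0 ∈ B0, q0 ∈ B5 → different blocks

not bisimilar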